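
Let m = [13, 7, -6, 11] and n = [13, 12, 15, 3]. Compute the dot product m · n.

m · n = 13·13 + 7·12 + (-6)·15 + 11·3 = 169 + 84 - 90 + 33 = 196

196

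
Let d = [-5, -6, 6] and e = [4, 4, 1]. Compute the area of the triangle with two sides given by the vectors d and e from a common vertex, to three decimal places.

i: (-6)·1 - 6·4 = -6 - 24 = -30
j: 6·4 - (-5)·1 = 24 - (-5) = 29
k: (-5)·4 - (-6)·4 = -20 - (-24) = 4
d × e = (-30, 29, 4)
|d × e| = √((-30)² + 29² + 4²) = √1757 ≈ 41.9166
area = ½ · 41.9166 ≈ 20.958

20.958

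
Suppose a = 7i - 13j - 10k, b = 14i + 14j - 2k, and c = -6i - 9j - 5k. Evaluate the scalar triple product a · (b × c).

b × c:
i: 14·(-5) - (-2)·(-9) = -70 - 18 = -88
j: (-2)·(-6) - 14·(-5) = 12 - (-70) = 82
k: 14·(-9) - 14·(-6) = -126 - (-84) = -42
b × c = (-88, 82, -42)
a · (b × c) = 7·(-88) + (-13)·82 + (-10)·(-42) = -616 - 1066 + 420 = -1262

-1262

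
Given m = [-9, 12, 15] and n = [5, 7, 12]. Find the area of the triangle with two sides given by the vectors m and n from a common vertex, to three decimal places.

111.959

i: 12·12 - 15·7 = 144 - 105 = 39
j: 15·5 - (-9)·12 = 75 - (-108) = 183
k: (-9)·7 - 12·5 = -63 - 60 = -123
m × n = (39, 183, -123)
|m × n| = √(39² + 183² + (-123)²) = √50139 ≈ 223.9174
area = ½ · 223.9174 ≈ 111.959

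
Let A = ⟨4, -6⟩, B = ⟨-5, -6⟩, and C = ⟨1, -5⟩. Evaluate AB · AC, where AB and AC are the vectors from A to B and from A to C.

27

AB = B − A = (-9, 0)
AC = C − A = (-3, 1)
AB · AC = (-9)·(-3) + 0·1 = 27 + 0 = 27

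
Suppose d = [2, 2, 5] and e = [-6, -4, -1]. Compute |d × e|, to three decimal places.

33.526

i: 2·(-1) - 5·(-4) = -2 - (-20) = 18
j: 5·(-6) - 2·(-1) = -30 - (-2) = -28
k: 2·(-4) - 2·(-6) = -8 - (-12) = 4
d × e = (18, -28, 4)
|d × e| = √(18² + (-28)² + 4²) = √1124 ≈ 33.5261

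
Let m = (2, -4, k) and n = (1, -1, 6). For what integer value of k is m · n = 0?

m · n = 2·1 + (-4)·(-1) + k·6 = 6 + 6k
Set equal to 0: 6k = -6, so k = -1.

-1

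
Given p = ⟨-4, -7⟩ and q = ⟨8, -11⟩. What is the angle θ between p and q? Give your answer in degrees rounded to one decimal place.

p · q = (-4)·8 + (-7)·(-11) = -32 + 77 = 45
|p|² = 16 + 49 = 65,  |p| = √65 ≈ 8.062258
|q|² = 64 + 121 = 185,  |q| = √185 ≈ 13.601471
cos θ = 45 / (8.062258 · 13.601471) ≈ 0.41036
θ = arccos(0.41036) ≈ 65.8°

65.8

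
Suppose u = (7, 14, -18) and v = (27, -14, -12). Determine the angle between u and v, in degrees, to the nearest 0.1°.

74.5

u · v = 7·27 + 14·(-14) + (-18)·(-12) = 189 - 196 + 216 = 209
|u|² = 49 + 196 + 324 = 569,  |u| = √569 ≈ 23.853721
|v|² = 729 + 196 + 144 = 1069,  |v| = √1069 ≈ 32.695565
cos θ = 209 / (23.853721 · 32.695565) ≈ 0.26798
θ = arccos(0.26798) ≈ 74.5°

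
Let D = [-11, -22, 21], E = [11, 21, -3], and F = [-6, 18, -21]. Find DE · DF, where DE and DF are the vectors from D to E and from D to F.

DE = E − D = (22, 43, -24)
DF = F − D = (5, 40, -42)
DE · DF = 22·5 + 43·40 + (-24)·(-42) = 110 + 1720 + 1008 = 2838

2838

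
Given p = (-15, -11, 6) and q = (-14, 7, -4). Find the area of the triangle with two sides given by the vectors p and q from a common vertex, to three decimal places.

148.173

i: (-11)·(-4) - 6·7 = 44 - 42 = 2
j: 6·(-14) - (-15)·(-4) = -84 - 60 = -144
k: (-15)·7 - (-11)·(-14) = -105 - 154 = -259
p × q = (2, -144, -259)
|p × q| = √(2² + (-144)² + (-259)²) = √87821 ≈ 296.3461
area = ½ · 296.3461 ≈ 148.173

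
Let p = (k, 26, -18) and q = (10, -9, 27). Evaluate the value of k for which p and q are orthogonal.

p · q = k·10 + 26·(-9) + (-18)·27 = -720 + 10k
Set equal to 0: 10k = 720, so k = 72.

72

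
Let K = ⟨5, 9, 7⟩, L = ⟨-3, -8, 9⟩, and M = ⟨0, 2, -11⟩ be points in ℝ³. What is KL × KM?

KL = (-8, -17, 2)
KM = (-5, -7, -18)
i: (-17)·(-18) - 2·(-7) = 306 - (-14) = 320
j: 2·(-5) - (-8)·(-18) = -10 - 144 = -154
k: (-8)·(-7) - (-17)·(-5) = 56 - 85 = -29
KL × KM = (320, -154, -29)

(320, -154, -29)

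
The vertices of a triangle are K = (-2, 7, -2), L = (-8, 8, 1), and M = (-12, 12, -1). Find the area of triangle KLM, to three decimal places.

KL = (-6, 1, 3),  KM = (-10, 5, 1)
i: 1·1 - 3·5 = 1 - 15 = -14
j: 3·(-10) - (-6)·1 = -30 - (-6) = -24
k: (-6)·5 - 1·(-10) = -30 - (-10) = -20
KL × KM = (-14, -24, -20)
|KL × KM| = √1172 ≈ 34.2345
area = ½ · 34.2345 ≈ 17.117

17.117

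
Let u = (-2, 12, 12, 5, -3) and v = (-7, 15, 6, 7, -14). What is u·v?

343

u · v = (-2)·(-7) + 12·15 + 12·6 + 5·7 + (-3)·(-14) = 14 + 180 + 72 + 35 + 42 = 343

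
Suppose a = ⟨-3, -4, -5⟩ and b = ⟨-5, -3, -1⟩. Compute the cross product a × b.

(-11, 22, -11)

i: (-4)·(-1) - (-5)·(-3) = 4 - 15 = -11
j: (-5)·(-5) - (-3)·(-1) = 25 - 3 = 22
k: (-3)·(-3) - (-4)·(-5) = 9 - 20 = -11
a × b = (-11, 22, -11)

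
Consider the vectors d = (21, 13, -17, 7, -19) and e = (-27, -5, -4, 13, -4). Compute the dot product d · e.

d · e = 21·(-27) + 13·(-5) + (-17)·(-4) + 7·13 + (-19)·(-4) = -567 - 65 + 68 + 91 + 76 = -397

-397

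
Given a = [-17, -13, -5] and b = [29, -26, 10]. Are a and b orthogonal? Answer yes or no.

no

a · b = (-17)·29 + (-13)·(-26) + (-5)·10 = -493 + 338 - 50 = -205
Nonzero, so the vectors are not orthogonal.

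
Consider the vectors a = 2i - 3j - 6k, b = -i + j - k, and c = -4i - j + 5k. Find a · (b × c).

-49

b × c:
i: 1·5 - (-1)·(-1) = 5 - 1 = 4
j: (-1)·(-4) - (-1)·5 = 4 - (-5) = 9
k: (-1)·(-1) - 1·(-4) = 1 - (-4) = 5
b × c = (4, 9, 5)
a · (b × c) = 2·4 + (-3)·9 + (-6)·5 = 8 - 27 - 30 = -49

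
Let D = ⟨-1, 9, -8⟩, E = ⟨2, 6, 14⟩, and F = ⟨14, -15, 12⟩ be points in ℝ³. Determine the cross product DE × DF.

DE = (3, -3, 22)
DF = (15, -24, 20)
i: (-3)·20 - 22·(-24) = -60 - (-528) = 468
j: 22·15 - 3·20 = 330 - 60 = 270
k: 3·(-24) - (-3)·15 = -72 - (-45) = -27
DE × DF = (468, 270, -27)

(468, 270, -27)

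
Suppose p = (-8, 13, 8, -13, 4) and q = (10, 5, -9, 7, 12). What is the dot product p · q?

-130

p · q = (-8)·10 + 13·5 + 8·(-9) + (-13)·7 + 4·12 = -80 + 65 - 72 - 91 + 48 = -130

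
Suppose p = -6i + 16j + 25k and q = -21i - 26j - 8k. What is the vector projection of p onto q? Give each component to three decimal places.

p · q = (-6)·(-21) + 16·(-26) + 25·(-8) = 126 - 416 - 200 = -490
|q|² = 441 + 676 + 64 = 1181
proj_q p = (-490/1181) · (-21, -26, -8) ≈ (8.713, 10.787, 3.319)

(8.713, 10.787, 3.319)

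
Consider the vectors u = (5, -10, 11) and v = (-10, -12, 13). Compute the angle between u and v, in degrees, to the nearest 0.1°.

48.1

u · v = 5·(-10) + (-10)·(-12) + 11·13 = -50 + 120 + 143 = 213
|u|² = 25 + 100 + 121 = 246,  |u| = √246 ≈ 15.684387
|v|² = 100 + 144 + 169 = 413,  |v| = √413 ≈ 20.322401
cos θ = 213 / (15.684387 · 20.322401) ≈ 0.66825
θ = arccos(0.66825) ≈ 48.1°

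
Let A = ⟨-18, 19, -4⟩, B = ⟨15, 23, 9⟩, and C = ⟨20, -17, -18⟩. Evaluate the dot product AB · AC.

928

AB = B − A = (33, 4, 13)
AC = C − A = (38, -36, -14)
AB · AC = 33·38 + 4·(-36) + 13·(-14) = 1254 - 144 - 182 = 928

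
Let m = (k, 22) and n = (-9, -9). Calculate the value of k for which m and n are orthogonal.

m · n = k·(-9) + 22·(-9) = -198 - 9k
Set equal to 0: -9k = 198, so k = -22.

-22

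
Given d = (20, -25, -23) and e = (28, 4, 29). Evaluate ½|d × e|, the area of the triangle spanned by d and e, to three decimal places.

791.717

i: (-25)·29 - (-23)·4 = -725 - (-92) = -633
j: (-23)·28 - 20·29 = -644 - 580 = -1224
k: 20·4 - (-25)·28 = 80 - (-700) = 780
d × e = (-633, -1224, 780)
|d × e| = √((-633)² + (-1224)² + 780²) = √2507265 ≈ 1583.4346
area = ½ · 1583.4346 ≈ 791.717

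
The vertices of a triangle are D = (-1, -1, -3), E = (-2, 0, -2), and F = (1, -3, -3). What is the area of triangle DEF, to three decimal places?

1.414

DE = (-1, 1, 1),  DF = (2, -2, 0)
i: 1·0 - 1·(-2) = 0 - (-2) = 2
j: 1·2 - (-1)·0 = 2 - 0 = 2
k: (-1)·(-2) - 1·2 = 2 - 2 = 0
DE × DF = (2, 2, 0)
|DE × DF| = √8 ≈ 2.8284
area = ½ · 2.8284 ≈ 1.414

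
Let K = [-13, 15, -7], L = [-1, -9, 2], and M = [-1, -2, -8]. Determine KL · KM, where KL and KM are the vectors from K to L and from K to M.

KL = L − K = (12, -24, 9)
KM = M − K = (12, -17, -1)
KL · KM = 12·12 + (-24)·(-17) + 9·(-1) = 144 + 408 - 9 = 543

543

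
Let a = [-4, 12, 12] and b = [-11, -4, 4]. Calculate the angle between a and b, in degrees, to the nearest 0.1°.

a · b = (-4)·(-11) + 12·(-4) + 12·4 = 44 - 48 + 48 = 44
|a|² = 16 + 144 + 144 = 304,  |a| = √304 ≈ 17.435596
|b|² = 121 + 16 + 16 = 153,  |b| = √153 ≈ 12.369317
cos θ = 44 / (17.435596 · 12.369317) ≈ 0.20402
θ = arccos(0.20402) ≈ 78.2°

78.2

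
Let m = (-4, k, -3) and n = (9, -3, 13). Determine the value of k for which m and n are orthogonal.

-25

m · n = (-4)·9 + k·(-3) + (-3)·13 = -75 - 3k
Set equal to 0: -3k = 75, so k = -25.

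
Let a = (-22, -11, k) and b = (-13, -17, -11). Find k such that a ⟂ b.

43

a · b = (-22)·(-13) + (-11)·(-17) + k·(-11) = 473 - 11k
Set equal to 0: -11k = -473, so k = 43.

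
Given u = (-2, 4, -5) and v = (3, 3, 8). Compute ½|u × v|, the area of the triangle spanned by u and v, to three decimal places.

i: 4·8 - (-5)·3 = 32 - (-15) = 47
j: (-5)·3 - (-2)·8 = -15 - (-16) = 1
k: (-2)·3 - 4·3 = -6 - 12 = -18
u × v = (47, 1, -18)
|u × v| = √(47² + 1² + (-18)²) = √2534 ≈ 50.3389
area = ½ · 50.3389 ≈ 25.169

25.169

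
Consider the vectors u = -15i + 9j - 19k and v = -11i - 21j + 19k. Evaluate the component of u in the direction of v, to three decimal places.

u · v = (-15)·(-11) + 9·(-21) + (-19)·19 = 165 - 189 - 361 = -385
|v| = √(121 + 441 + 361) = √923 ≈ 30.3809
comp_v u = -385 / √923 ≈ -12.672

-12.672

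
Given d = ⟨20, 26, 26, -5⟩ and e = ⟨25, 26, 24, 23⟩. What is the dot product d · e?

d · e = 20·25 + 26·26 + 26·24 + (-5)·23 = 500 + 676 + 624 - 115 = 1685

1685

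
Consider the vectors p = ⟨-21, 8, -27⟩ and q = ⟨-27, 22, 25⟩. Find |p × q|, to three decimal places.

i: 8·25 - (-27)·22 = 200 - (-594) = 794
j: (-27)·(-27) - (-21)·25 = 729 - (-525) = 1254
k: (-21)·22 - 8·(-27) = -462 - (-216) = -246
p × q = (794, 1254, -246)
|p × q| = √(794² + 1254² + (-246)²) = √2263468 ≈ 1504.4826

1504.483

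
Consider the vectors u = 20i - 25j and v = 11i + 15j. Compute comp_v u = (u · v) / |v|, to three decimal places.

-8.333

u · v = 20·11 + (-25)·15 = 220 - 375 = -155
|v| = √(121 + 225) = √346 ≈ 18.6011
comp_v u = -155 / √346 ≈ -8.333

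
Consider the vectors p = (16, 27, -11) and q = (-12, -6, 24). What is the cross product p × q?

i: 27·24 - (-11)·(-6) = 648 - 66 = 582
j: (-11)·(-12) - 16·24 = 132 - 384 = -252
k: 16·(-6) - 27·(-12) = -96 - (-324) = 228
p × q = (582, -252, 228)

(582, -252, 228)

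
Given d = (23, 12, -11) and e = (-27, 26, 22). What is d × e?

(550, -209, 922)

i: 12·22 - (-11)·26 = 264 - (-286) = 550
j: (-11)·(-27) - 23·22 = 297 - 506 = -209
k: 23·26 - 12·(-27) = 598 - (-324) = 922
d × e = (550, -209, 922)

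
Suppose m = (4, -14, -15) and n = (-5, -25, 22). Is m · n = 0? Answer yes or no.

yes

m · n = 4·(-5) + (-14)·(-25) + (-15)·22 = -20 + 350 - 330 = 0
Zero, so the vectors are orthogonal.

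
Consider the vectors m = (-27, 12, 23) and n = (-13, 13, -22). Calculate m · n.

m · n = (-27)·(-13) + 12·13 + 23·(-22) = 351 + 156 - 506 = 1

1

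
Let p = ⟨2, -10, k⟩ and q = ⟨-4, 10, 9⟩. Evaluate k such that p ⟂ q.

12

p · q = 2·(-4) + (-10)·10 + k·9 = -108 + 9k
Set equal to 0: 9k = 108, so k = 12.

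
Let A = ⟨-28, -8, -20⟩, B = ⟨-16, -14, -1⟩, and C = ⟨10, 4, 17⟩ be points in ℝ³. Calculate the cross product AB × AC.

AB = (12, -6, 19)
AC = (38, 12, 37)
i: (-6)·37 - 19·12 = -222 - 228 = -450
j: 19·38 - 12·37 = 722 - 444 = 278
k: 12·12 - (-6)·38 = 144 - (-228) = 372
AB × AC = (-450, 278, 372)

(-450, 278, 372)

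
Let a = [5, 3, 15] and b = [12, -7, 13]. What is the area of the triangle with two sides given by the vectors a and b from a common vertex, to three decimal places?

98.745

i: 3·13 - 15·(-7) = 39 - (-105) = 144
j: 15·12 - 5·13 = 180 - 65 = 115
k: 5·(-7) - 3·12 = -35 - 36 = -71
a × b = (144, 115, -71)
|a × b| = √(144² + 115² + (-71)²) = √39002 ≈ 197.4892
area = ½ · 197.4892 ≈ 98.745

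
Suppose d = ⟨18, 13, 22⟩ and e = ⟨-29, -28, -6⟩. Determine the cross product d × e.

(538, -530, -127)

i: 13·(-6) - 22·(-28) = -78 - (-616) = 538
j: 22·(-29) - 18·(-6) = -638 - (-108) = -530
k: 18·(-28) - 13·(-29) = -504 - (-377) = -127
d × e = (538, -530, -127)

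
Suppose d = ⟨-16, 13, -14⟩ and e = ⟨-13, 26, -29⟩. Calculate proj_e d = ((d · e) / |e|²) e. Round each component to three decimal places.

(-7.340, 14.681, -16.375)

d · e = (-16)·(-13) + 13·26 + (-14)·(-29) = 208 + 338 + 406 = 952
|e|² = 169 + 676 + 841 = 1686
proj_e d = (952/1686) · (-13, 26, -29) ≈ (-7.340, 14.681, -16.375)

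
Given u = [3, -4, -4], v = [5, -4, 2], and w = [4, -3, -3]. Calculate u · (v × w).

-42

v × w:
i: (-4)·(-3) - 2·(-3) = 12 - (-6) = 18
j: 2·4 - 5·(-3) = 8 - (-15) = 23
k: 5·(-3) - (-4)·4 = -15 - (-16) = 1
v × w = (18, 23, 1)
u · (v × w) = 3·18 + (-4)·23 + (-4)·1 = 54 - 92 - 4 = -42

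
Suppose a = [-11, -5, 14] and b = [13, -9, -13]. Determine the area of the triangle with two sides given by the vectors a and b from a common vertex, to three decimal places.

127.375

i: (-5)·(-13) - 14·(-9) = 65 - (-126) = 191
j: 14·13 - (-11)·(-13) = 182 - 143 = 39
k: (-11)·(-9) - (-5)·13 = 99 - (-65) = 164
a × b = (191, 39, 164)
|a × b| = √(191² + 39² + 164²) = √64898 ≈ 254.7509
area = ½ · 254.7509 ≈ 127.375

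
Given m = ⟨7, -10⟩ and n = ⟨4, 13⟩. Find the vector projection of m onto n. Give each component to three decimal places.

m · n = 7·4 + (-10)·13 = 28 - 130 = -102
|n|² = 16 + 169 = 185
proj_n m = (-102/185) · (4, 13) ≈ (-2.205, -7.168)

(-2.205, -7.168)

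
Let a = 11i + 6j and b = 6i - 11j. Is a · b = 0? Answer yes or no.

yes

a · b = 11·6 + 6·(-11) = 66 - 66 = 0
Zero, so the vectors are orthogonal.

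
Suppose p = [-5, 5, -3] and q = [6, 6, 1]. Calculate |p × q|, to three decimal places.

i: 5·1 - (-3)·6 = 5 - (-18) = 23
j: (-3)·6 - (-5)·1 = -18 - (-5) = -13
k: (-5)·6 - 5·6 = -30 - 30 = -60
p × q = (23, -13, -60)
|p × q| = √(23² + (-13)² + (-60)²) = √4298 ≈ 65.5591

65.559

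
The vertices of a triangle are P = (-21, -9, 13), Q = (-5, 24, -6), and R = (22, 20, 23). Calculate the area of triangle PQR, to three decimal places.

812.821

PQ = (16, 33, -19),  PR = (43, 29, 10)
i: 33·10 - (-19)·29 = 330 - (-551) = 881
j: (-19)·43 - 16·10 = -817 - 160 = -977
k: 16·29 - 33·43 = 464 - 1419 = -955
PQ × PR = (881, -977, -955)
|PQ × PR| = √2642715 ≈ 1625.6429
area = ½ · 1625.6429 ≈ 812.821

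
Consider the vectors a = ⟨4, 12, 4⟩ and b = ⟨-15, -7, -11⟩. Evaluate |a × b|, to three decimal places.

i: 12·(-11) - 4·(-7) = -132 - (-28) = -104
j: 4·(-15) - 4·(-11) = -60 - (-44) = -16
k: 4·(-7) - 12·(-15) = -28 - (-180) = 152
a × b = (-104, -16, 152)
|a × b| = √((-104)² + (-16)² + 152²) = √34176 ≈ 184.8675

184.868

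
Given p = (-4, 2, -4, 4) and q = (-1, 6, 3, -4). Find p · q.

p · q = (-4)·(-1) + 2·6 + (-4)·3 + 4·(-4) = 4 + 12 - 12 - 16 = -12

-12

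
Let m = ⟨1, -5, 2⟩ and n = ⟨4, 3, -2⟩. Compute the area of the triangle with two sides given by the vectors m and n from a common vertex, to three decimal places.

i: (-5)·(-2) - 2·3 = 10 - 6 = 4
j: 2·4 - 1·(-2) = 8 - (-2) = 10
k: 1·3 - (-5)·4 = 3 - (-20) = 23
m × n = (4, 10, 23)
|m × n| = √(4² + 10² + 23²) = √645 ≈ 25.3969
area = ½ · 25.3969 ≈ 12.698

12.698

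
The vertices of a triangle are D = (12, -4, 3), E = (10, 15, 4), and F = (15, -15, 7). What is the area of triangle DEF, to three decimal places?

47.210

DE = (-2, 19, 1),  DF = (3, -11, 4)
i: 19·4 - 1·(-11) = 76 - (-11) = 87
j: 1·3 - (-2)·4 = 3 - (-8) = 11
k: (-2)·(-11) - 19·3 = 22 - 57 = -35
DE × DF = (87, 11, -35)
|DE × DF| = √8915 ≈ 94.4193
area = ½ · 94.4193 ≈ 47.210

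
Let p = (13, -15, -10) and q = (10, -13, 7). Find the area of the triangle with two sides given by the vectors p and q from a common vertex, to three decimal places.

i: (-15)·7 - (-10)·(-13) = -105 - 130 = -235
j: (-10)·10 - 13·7 = -100 - 91 = -191
k: 13·(-13) - (-15)·10 = -169 - (-150) = -19
p × q = (-235, -191, -19)
|p × q| = √((-235)² + (-191)² + (-19)²) = √92067 ≈ 303.4254
area = ½ · 303.4254 ≈ 151.713

151.713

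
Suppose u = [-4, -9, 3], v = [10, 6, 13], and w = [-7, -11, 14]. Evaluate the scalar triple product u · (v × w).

v × w:
i: 6·14 - 13·(-11) = 84 - (-143) = 227
j: 13·(-7) - 10·14 = -91 - 140 = -231
k: 10·(-11) - 6·(-7) = -110 - (-42) = -68
v × w = (227, -231, -68)
u · (v × w) = (-4)·227 + (-9)·(-231) + 3·(-68) = -908 + 2079 - 204 = 967

967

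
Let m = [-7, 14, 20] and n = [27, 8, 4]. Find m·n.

3

m · n = (-7)·27 + 14·8 + 20·4 = -189 + 112 + 80 = 3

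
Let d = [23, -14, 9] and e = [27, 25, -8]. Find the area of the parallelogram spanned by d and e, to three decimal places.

i: (-14)·(-8) - 9·25 = 112 - 225 = -113
j: 9·27 - 23·(-8) = 243 - (-184) = 427
k: 23·25 - (-14)·27 = 575 - (-378) = 953
d × e = (-113, 427, 953)
|d × e| = √((-113)² + 427² + 953²) = √1103307 ≈ 1050.3842

1050.384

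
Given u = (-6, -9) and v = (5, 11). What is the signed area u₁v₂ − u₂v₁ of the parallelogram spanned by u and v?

(-6)·11 - (-9)·5 = -66 - (-45) = -21

-21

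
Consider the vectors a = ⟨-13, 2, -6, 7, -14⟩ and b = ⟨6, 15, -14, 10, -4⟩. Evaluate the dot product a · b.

a · b = (-13)·6 + 2·15 + (-6)·(-14) + 7·10 + (-14)·(-4) = -78 + 30 + 84 + 70 + 56 = 162

162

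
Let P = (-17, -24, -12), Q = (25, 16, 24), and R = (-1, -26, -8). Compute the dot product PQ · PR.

PQ = Q − P = (42, 40, 36)
PR = R − P = (16, -2, 4)
PQ · PR = 42·16 + 40·(-2) + 36·4 = 672 - 80 + 144 = 736

736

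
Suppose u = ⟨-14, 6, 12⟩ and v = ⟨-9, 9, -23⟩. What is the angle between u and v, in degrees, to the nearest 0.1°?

u · v = (-14)·(-9) + 6·9 + 12·(-23) = 126 + 54 - 276 = -96
|u|² = 196 + 36 + 144 = 376,  |u| = √376 ≈ 19.390719
|v|² = 81 + 81 + 529 = 691,  |v| = √691 ≈ 26.286879
cos θ = -96 / (19.390719 · 26.286879) ≈ -0.18834
θ = arccos(-0.18834) ≈ 100.9°

100.9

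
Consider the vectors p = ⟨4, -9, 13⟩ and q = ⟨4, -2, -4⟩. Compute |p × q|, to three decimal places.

i: (-9)·(-4) - 13·(-2) = 36 - (-26) = 62
j: 13·4 - 4·(-4) = 52 - (-16) = 68
k: 4·(-2) - (-9)·4 = -8 - (-36) = 28
p × q = (62, 68, 28)
|p × q| = √(62² + 68² + 28²) = √9252 ≈ 96.1873

96.187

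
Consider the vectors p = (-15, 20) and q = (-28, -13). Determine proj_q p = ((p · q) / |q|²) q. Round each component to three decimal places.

(-4.701, -2.183)

p · q = (-15)·(-28) + 20·(-13) = 420 - 260 = 160
|q|² = 784 + 169 = 953
proj_q p = (160/953) · (-28, -13) ≈ (-4.701, -2.183)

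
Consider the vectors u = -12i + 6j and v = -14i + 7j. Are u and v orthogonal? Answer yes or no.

u · v = (-12)·(-14) + 6·7 = 168 + 42 = 210
Nonzero, so the vectors are not orthogonal.

no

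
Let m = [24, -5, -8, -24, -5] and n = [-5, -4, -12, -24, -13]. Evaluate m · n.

m · n = 24·(-5) + (-5)·(-4) + (-8)·(-12) + (-24)·(-24) + (-5)·(-13) = -120 + 20 + 96 + 576 + 65 = 637

637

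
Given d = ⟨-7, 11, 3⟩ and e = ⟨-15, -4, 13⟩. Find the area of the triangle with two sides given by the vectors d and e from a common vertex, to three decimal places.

125.887

i: 11·13 - 3·(-4) = 143 - (-12) = 155
j: 3·(-15) - (-7)·13 = -45 - (-91) = 46
k: (-7)·(-4) - 11·(-15) = 28 - (-165) = 193
d × e = (155, 46, 193)
|d × e| = √(155² + 46² + 193²) = √63390 ≈ 251.7737
area = ½ · 251.7737 ≈ 125.887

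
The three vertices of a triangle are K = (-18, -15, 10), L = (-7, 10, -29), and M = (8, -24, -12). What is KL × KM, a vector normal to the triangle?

KL = (11, 25, -39)
KM = (26, -9, -22)
i: 25·(-22) - (-39)·(-9) = -550 - 351 = -901
j: (-39)·26 - 11·(-22) = -1014 - (-242) = -772
k: 11·(-9) - 25·26 = -99 - 650 = -749
KL × KM = (-901, -772, -749)

(-901, -772, -749)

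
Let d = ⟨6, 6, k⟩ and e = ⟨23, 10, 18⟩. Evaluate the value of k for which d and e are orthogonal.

d · e = 6·23 + 6·10 + k·18 = 198 + 18k
Set equal to 0: 18k = -198, so k = -11.

-11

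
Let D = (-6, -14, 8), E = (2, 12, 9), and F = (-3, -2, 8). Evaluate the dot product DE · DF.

DE = E − D = (8, 26, 1)
DF = F − D = (3, 12, 0)
DE · DF = 8·3 + 26·12 + 1·0 = 24 + 312 + 0 = 336

336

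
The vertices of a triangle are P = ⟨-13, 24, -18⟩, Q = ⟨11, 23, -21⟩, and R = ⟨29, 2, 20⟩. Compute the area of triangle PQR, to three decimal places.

PQ = (24, -1, -3),  PR = (42, -22, 38)
i: (-1)·38 - (-3)·(-22) = -38 - 66 = -104
j: (-3)·42 - 24·38 = -126 - 912 = -1038
k: 24·(-22) - (-1)·42 = -528 - (-42) = -486
PQ × PR = (-104, -1038, -486)
|PQ × PR| = √1324456 ≈ 1150.8501
area = ½ · 1150.8501 ≈ 575.425

575.425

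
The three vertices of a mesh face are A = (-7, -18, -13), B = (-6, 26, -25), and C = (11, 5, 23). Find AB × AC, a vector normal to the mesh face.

(1860, -252, -769)

AB = (1, 44, -12)
AC = (18, 23, 36)
i: 44·36 - (-12)·23 = 1584 - (-276) = 1860
j: (-12)·18 - 1·36 = -216 - 36 = -252
k: 1·23 - 44·18 = 23 - 792 = -769
AB × AC = (1860, -252, -769)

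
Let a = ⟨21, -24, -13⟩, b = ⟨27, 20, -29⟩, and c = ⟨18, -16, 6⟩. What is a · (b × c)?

b × c:
i: 20·6 - (-29)·(-16) = 120 - 464 = -344
j: (-29)·18 - 27·6 = -522 - 162 = -684
k: 27·(-16) - 20·18 = -432 - 360 = -792
b × c = (-344, -684, -792)
a · (b × c) = 21·(-344) + (-24)·(-684) + (-13)·(-792) = -7224 + 16416 + 10296 = 19488

19488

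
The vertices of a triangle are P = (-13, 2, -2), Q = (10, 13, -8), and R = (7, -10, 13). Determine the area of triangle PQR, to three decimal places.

343.107

PQ = (23, 11, -6),  PR = (20, -12, 15)
i: 11·15 - (-6)·(-12) = 165 - 72 = 93
j: (-6)·20 - 23·15 = -120 - 345 = -465
k: 23·(-12) - 11·20 = -276 - 220 = -496
PQ × PR = (93, -465, -496)
|PQ × PR| = √470890 ≈ 686.2143
area = ½ · 686.2143 ≈ 343.107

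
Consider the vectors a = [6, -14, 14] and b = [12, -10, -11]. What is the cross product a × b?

i: (-14)·(-11) - 14·(-10) = 154 - (-140) = 294
j: 14·12 - 6·(-11) = 168 - (-66) = 234
k: 6·(-10) - (-14)·12 = -60 - (-168) = 108
a × b = (294, 234, 108)

(294, 234, 108)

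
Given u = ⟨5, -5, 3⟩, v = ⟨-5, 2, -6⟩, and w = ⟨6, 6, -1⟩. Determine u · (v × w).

249

v × w:
i: 2·(-1) - (-6)·6 = -2 - (-36) = 34
j: (-6)·6 - (-5)·(-1) = -36 - 5 = -41
k: (-5)·6 - 2·6 = -30 - 12 = -42
v × w = (34, -41, -42)
u · (v × w) = 5·34 + (-5)·(-41) + 3·(-42) = 170 + 205 - 126 = 249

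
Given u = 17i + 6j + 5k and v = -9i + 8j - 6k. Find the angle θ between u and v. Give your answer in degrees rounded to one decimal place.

u · v = 17·(-9) + 6·8 + 5·(-6) = -153 + 48 - 30 = -135
|u|² = 289 + 36 + 25 = 350,  |u| = √350 ≈ 18.708287
|v|² = 81 + 64 + 36 = 181,  |v| = √181 ≈ 13.453624
cos θ = -135 / (18.708287 · 13.453624) ≈ -0.53637
θ = arccos(-0.53637) ≈ 122.4°

122.4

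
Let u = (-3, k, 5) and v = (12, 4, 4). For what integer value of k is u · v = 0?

u · v = (-3)·12 + k·4 + 5·4 = -16 + 4k
Set equal to 0: 4k = 16, so k = 4.

4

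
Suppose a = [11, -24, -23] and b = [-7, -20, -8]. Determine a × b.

(-268, 249, -388)

i: (-24)·(-8) - (-23)·(-20) = 192 - 460 = -268
j: (-23)·(-7) - 11·(-8) = 161 - (-88) = 249
k: 11·(-20) - (-24)·(-7) = -220 - 168 = -388
a × b = (-268, 249, -388)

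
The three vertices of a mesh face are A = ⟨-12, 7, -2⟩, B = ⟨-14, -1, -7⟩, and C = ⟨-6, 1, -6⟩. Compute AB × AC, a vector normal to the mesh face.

AB = (-2, -8, -5)
AC = (6, -6, -4)
i: (-8)·(-4) - (-5)·(-6) = 32 - 30 = 2
j: (-5)·6 - (-2)·(-4) = -30 - 8 = -38
k: (-2)·(-6) - (-8)·6 = 12 - (-48) = 60
AB × AC = (2, -38, 60)

(2, -38, 60)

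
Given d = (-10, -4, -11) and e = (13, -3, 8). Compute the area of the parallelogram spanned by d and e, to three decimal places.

122.139

i: (-4)·8 - (-11)·(-3) = -32 - 33 = -65
j: (-11)·13 - (-10)·8 = -143 - (-80) = -63
k: (-10)·(-3) - (-4)·13 = 30 - (-52) = 82
d × e = (-65, -63, 82)
|d × e| = √((-65)² + (-63)² + 82²) = √14918 ≈ 122.1393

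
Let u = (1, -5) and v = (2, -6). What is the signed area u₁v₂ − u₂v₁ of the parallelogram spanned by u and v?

4

1·(-6) - (-5)·2 = -6 - (-10) = 4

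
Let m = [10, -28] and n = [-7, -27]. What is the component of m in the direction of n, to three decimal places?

24.594

m · n = 10·(-7) + (-28)·(-27) = -70 + 756 = 686
|n| = √(49 + 729) = √778 ≈ 27.8927
comp_n m = 686 / √778 ≈ 24.594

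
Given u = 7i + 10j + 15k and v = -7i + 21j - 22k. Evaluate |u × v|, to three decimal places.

579.409

i: 10·(-22) - 15·21 = -220 - 315 = -535
j: 15·(-7) - 7·(-22) = -105 - (-154) = 49
k: 7·21 - 10·(-7) = 147 - (-70) = 217
u × v = (-535, 49, 217)
|u × v| = √((-535)² + 49² + 217²) = √335715 ≈ 579.4092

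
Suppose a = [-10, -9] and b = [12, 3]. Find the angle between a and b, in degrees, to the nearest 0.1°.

152.0

a · b = (-10)·12 + (-9)·3 = -120 - 27 = -147
|a|² = 100 + 81 = 181,  |a| = √181 ≈ 13.453624
|b|² = 144 + 9 = 153,  |b| = √153 ≈ 12.369317
cos θ = -147 / (13.453624 · 12.369317) ≈ -0.88335
θ = arccos(-0.88335) ≈ 152.0°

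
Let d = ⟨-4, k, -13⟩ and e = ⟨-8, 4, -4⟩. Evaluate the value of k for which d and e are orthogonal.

d · e = (-4)·(-8) + k·4 + (-13)·(-4) = 84 + 4k
Set equal to 0: 4k = -84, so k = -21.

-21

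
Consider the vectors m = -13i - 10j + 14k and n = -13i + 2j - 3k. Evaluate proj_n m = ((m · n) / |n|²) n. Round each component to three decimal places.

(-7.643, 1.176, -1.764)

m · n = (-13)·(-13) + (-10)·2 + 14·(-3) = 169 - 20 - 42 = 107
|n|² = 169 + 4 + 9 = 182
proj_n m = (107/182) · (-13, 2, -3) ≈ (-7.643, 1.176, -1.764)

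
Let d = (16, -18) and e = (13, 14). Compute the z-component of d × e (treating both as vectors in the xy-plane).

16·14 - (-18)·13 = 224 - (-234) = 458

458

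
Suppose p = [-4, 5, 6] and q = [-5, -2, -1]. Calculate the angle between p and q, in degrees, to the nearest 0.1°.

85.2

p · q = (-4)·(-5) + 5·(-2) + 6·(-1) = 20 - 10 - 6 = 4
|p|² = 16 + 25 + 36 = 77,  |p| = √77 ≈ 8.774964
|q|² = 25 + 4 + 1 = 30,  |q| = √30 ≈ 5.477226
cos θ = 4 / (8.774964 · 5.477226) ≈ 0.08323
θ = arccos(0.08323) ≈ 85.2°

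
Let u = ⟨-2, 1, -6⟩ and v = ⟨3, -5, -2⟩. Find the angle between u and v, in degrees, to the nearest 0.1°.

u · v = (-2)·3 + 1·(-5) + (-6)·(-2) = -6 - 5 + 12 = 1
|u|² = 4 + 1 + 36 = 41,  |u| = √41 ≈ 6.403124
|v|² = 9 + 25 + 4 = 38,  |v| = √38 ≈ 6.164414
cos θ = 1 / (6.403124 · 6.164414) ≈ 0.02533
θ = arccos(0.02533) ≈ 88.5°

88.5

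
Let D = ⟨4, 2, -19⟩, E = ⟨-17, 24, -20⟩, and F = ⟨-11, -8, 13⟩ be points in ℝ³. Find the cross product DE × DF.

DE = (-21, 22, -1)
DF = (-15, -10, 32)
i: 22·32 - (-1)·(-10) = 704 - 10 = 694
j: (-1)·(-15) - (-21)·32 = 15 - (-672) = 687
k: (-21)·(-10) - 22·(-15) = 210 - (-330) = 540
DE × DF = (694, 687, 540)

(694, 687, 540)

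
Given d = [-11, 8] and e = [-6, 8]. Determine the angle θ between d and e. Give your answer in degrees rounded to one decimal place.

d · e = (-11)·(-6) + 8·8 = 66 + 64 = 130
|d|² = 121 + 64 = 185,  |d| = √185 ≈ 13.601471
|e|² = 36 + 64 = 100,  |e| = √100 ≈ 10.000000
cos θ = 130 / (13.601471 · 10.000000) ≈ 0.95578
θ = arccos(0.95578) ≈ 17.1°

17.1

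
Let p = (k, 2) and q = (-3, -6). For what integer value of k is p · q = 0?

-4

p · q = k·(-3) + 2·(-6) = -12 - 3k
Set equal to 0: -3k = 12, so k = -4.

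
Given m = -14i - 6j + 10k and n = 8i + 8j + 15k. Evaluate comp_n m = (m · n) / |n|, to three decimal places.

-0.532

m · n = (-14)·8 + (-6)·8 + 10·15 = -112 - 48 + 150 = -10
|n| = √(64 + 64 + 225) = √353 ≈ 18.7883
comp_n m = -10 / √353 ≈ -0.532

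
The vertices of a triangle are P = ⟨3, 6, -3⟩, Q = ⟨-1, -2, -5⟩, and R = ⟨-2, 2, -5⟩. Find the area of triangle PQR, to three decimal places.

12.689

PQ = (-4, -8, -2),  PR = (-5, -4, -2)
i: (-8)·(-2) - (-2)·(-4) = 16 - 8 = 8
j: (-2)·(-5) - (-4)·(-2) = 10 - 8 = 2
k: (-4)·(-4) - (-8)·(-5) = 16 - 40 = -24
PQ × PR = (8, 2, -24)
|PQ × PR| = √644 ≈ 25.3772
area = ½ · 25.3772 ≈ 12.689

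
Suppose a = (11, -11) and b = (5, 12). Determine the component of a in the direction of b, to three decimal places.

-5.923

a · b = 11·5 + (-11)·12 = 55 - 132 = -77
|b| = √(25 + 144) = √169 ≈ 13.0000
comp_b a = -77 / √169 ≈ -5.923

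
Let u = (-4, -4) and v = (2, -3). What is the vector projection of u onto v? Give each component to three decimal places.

(0.615, -0.923)

u · v = (-4)·2 + (-4)·(-3) = -8 + 12 = 4
|v|² = 4 + 9 = 13
proj_v u = (4/13) · (2, -3) ≈ (0.615, -0.923)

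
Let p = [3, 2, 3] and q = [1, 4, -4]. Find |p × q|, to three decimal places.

i: 2·(-4) - 3·4 = -8 - 12 = -20
j: 3·1 - 3·(-4) = 3 - (-12) = 15
k: 3·4 - 2·1 = 12 - 2 = 10
p × q = (-20, 15, 10)
|p × q| = √((-20)² + 15² + 10²) = √725 ≈ 26.9258

26.926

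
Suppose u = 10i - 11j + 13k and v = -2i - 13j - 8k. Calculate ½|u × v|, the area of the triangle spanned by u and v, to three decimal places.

i: (-11)·(-8) - 13·(-13) = 88 - (-169) = 257
j: 13·(-2) - 10·(-8) = -26 - (-80) = 54
k: 10·(-13) - (-11)·(-2) = -130 - 22 = -152
u × v = (257, 54, -152)
|u × v| = √(257² + 54² + (-152)²) = √92069 ≈ 303.4287
area = ½ · 303.4287 ≈ 151.714

151.714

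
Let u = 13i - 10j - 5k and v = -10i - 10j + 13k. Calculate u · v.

u · v = 13·(-10) + (-10)·(-10) + (-5)·13 = -130 + 100 - 65 = -95

-95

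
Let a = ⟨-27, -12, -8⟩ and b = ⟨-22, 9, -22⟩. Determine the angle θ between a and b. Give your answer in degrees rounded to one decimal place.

a · b = (-27)·(-22) + (-12)·9 + (-8)·(-22) = 594 - 108 + 176 = 662
|a|² = 729 + 144 + 64 = 937,  |a| = √937 ≈ 30.610456
|b|² = 484 + 81 + 484 = 1049,  |b| = √1049 ≈ 32.388269
cos θ = 662 / (30.610456 · 32.388269) ≈ 0.66773
θ = arccos(0.66773) ≈ 48.1°

48.1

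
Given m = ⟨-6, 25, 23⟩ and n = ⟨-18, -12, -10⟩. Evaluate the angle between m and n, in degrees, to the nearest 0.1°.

120.9

m · n = (-6)·(-18) + 25·(-12) + 23·(-10) = 108 - 300 - 230 = -422
|m|² = 36 + 625 + 529 = 1190,  |m| = √1190 ≈ 34.496377
|n|² = 324 + 144 + 100 = 568,  |n| = √568 ≈ 23.832751
cos θ = -422 / (34.496377 · 23.832751) ≈ -0.51329
θ = arccos(-0.51329) ≈ 120.9°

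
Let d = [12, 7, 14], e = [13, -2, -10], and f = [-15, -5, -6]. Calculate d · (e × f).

e × f:
i: (-2)·(-6) - (-10)·(-5) = 12 - 50 = -38
j: (-10)·(-15) - 13·(-6) = 150 - (-78) = 228
k: 13·(-5) - (-2)·(-15) = -65 - 30 = -95
e × f = (-38, 228, -95)
d · (e × f) = 12·(-38) + 7·228 + 14·(-95) = -456 + 1596 - 1330 = -190

-190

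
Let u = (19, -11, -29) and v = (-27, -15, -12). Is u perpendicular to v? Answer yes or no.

yes

u · v = 19·(-27) + (-11)·(-15) + (-29)·(-12) = -513 + 165 + 348 = 0
Zero, so the vectors are orthogonal.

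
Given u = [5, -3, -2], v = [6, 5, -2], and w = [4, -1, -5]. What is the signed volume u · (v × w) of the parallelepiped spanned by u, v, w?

v × w:
i: 5·(-5) - (-2)·(-1) = -25 - 2 = -27
j: (-2)·4 - 6·(-5) = -8 - (-30) = 22
k: 6·(-1) - 5·4 = -6 - 20 = -26
v × w = (-27, 22, -26)
u · (v × w) = 5·(-27) + (-3)·22 + (-2)·(-26) = -135 - 66 + 52 = -149

-149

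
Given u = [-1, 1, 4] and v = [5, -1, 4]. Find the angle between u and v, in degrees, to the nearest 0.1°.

u · v = (-1)·5 + 1·(-1) + 4·4 = -5 - 1 + 16 = 10
|u|² = 1 + 1 + 16 = 18,  |u| = √18 ≈ 4.242641
|v|² = 25 + 1 + 16 = 42,  |v| = √42 ≈ 6.480741
cos θ = 10 / (4.242641 · 6.480741) ≈ 0.36370
θ = arccos(0.36370) ≈ 68.7°

68.7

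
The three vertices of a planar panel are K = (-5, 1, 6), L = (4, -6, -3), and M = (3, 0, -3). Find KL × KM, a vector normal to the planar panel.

KL = (9, -7, -9)
KM = (8, -1, -9)
i: (-7)·(-9) - (-9)·(-1) = 63 - 9 = 54
j: (-9)·8 - 9·(-9) = -72 - (-81) = 9
k: 9·(-1) - (-7)·8 = -9 - (-56) = 47
KL × KM = (54, 9, 47)

(54, 9, 47)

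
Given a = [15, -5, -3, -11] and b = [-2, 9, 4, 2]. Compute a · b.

-109

a · b = 15·(-2) + (-5)·9 + (-3)·4 + (-11)·2 = -30 - 45 - 12 - 22 = -109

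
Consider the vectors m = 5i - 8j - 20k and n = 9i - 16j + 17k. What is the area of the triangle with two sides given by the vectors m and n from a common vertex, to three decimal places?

i: (-8)·17 - (-20)·(-16) = -136 - 320 = -456
j: (-20)·9 - 5·17 = -180 - 85 = -265
k: 5·(-16) - (-8)·9 = -80 - (-72) = -8
m × n = (-456, -265, -8)
|m × n| = √((-456)² + (-265)² + (-8)²) = √278225 ≈ 527.4704
area = ½ · 527.4704 ≈ 263.735

263.735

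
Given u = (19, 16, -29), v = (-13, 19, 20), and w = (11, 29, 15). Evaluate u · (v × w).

18029

v × w:
i: 19·15 - 20·29 = 285 - 580 = -295
j: 20·11 - (-13)·15 = 220 - (-195) = 415
k: (-13)·29 - 19·11 = -377 - 209 = -586
v × w = (-295, 415, -586)
u · (v × w) = 19·(-295) + 16·415 + (-29)·(-586) = -5605 + 6640 + 16994 = 18029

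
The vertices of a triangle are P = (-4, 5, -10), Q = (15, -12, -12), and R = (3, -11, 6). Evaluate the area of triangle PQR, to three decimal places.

PQ = (19, -17, -2),  PR = (7, -16, 16)
i: (-17)·16 - (-2)·(-16) = -272 - 32 = -304
j: (-2)·7 - 19·16 = -14 - 304 = -318
k: 19·(-16) - (-17)·7 = -304 - (-119) = -185
PQ × PR = (-304, -318, -185)
|PQ × PR| = √227765 ≈ 477.2473
area = ½ · 477.2473 ≈ 238.624

238.624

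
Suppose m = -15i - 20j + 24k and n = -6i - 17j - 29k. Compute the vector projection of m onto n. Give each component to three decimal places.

(1.369, 3.878, 6.616)

m · n = (-15)·(-6) + (-20)·(-17) + 24·(-29) = 90 + 340 - 696 = -266
|n|² = 36 + 289 + 841 = 1166
proj_n m = (-266/1166) · (-6, -17, -29) ≈ (1.369, 3.878, 6.616)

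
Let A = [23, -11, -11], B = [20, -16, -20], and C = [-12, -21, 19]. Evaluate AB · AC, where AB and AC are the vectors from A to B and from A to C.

AB = B − A = (-3, -5, -9)
AC = C − A = (-35, -10, 30)
AB · AC = (-3)·(-35) + (-5)·(-10) + (-9)·30 = 105 + 50 - 270 = -115

-115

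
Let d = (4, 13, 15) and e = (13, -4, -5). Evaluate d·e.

-75

d · e = 4·13 + 13·(-4) + 15·(-5) = 52 - 52 - 75 = -75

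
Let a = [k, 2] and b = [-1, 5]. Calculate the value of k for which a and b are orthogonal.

a · b = k·(-1) + 2·5 = 10 - 1k
Set equal to 0: -1k = -10, so k = 10.

10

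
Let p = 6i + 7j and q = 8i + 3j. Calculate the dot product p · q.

69

p · q = 6·8 + 7·3 = 48 + 21 = 69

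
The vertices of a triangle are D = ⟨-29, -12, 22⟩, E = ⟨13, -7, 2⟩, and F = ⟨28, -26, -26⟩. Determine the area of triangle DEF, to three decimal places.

670.803

DE = (42, 5, -20),  DF = (57, -14, -48)
i: 5·(-48) - (-20)·(-14) = -240 - 280 = -520
j: (-20)·57 - 42·(-48) = -1140 - (-2016) = 876
k: 42·(-14) - 5·57 = -588 - 285 = -873
DE × DF = (-520, 876, -873)
|DE × DF| = √1799905 ≈ 1341.6054
area = ½ · 1341.6054 ≈ 670.803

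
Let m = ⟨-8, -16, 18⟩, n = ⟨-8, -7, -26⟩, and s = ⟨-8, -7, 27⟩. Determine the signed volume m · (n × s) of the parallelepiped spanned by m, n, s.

n × s:
i: (-7)·27 - (-26)·(-7) = -189 - 182 = -371
j: (-26)·(-8) - (-8)·27 = 208 - (-216) = 424
k: (-8)·(-7) - (-7)·(-8) = 56 - 56 = 0
n × s = (-371, 424, 0)
m · (n × s) = (-8)·(-371) + (-16)·424 + 18·0 = 2968 - 6784 + 0 = -3816

-3816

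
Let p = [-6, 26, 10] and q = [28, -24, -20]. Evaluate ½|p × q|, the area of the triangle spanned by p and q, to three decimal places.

i: 26·(-20) - 10·(-24) = -520 - (-240) = -280
j: 10·28 - (-6)·(-20) = 280 - 120 = 160
k: (-6)·(-24) - 26·28 = 144 - 728 = -584
p × q = (-280, 160, -584)
|p × q| = √((-280)² + 160² + (-584)²) = √445056 ≈ 667.1252
area = ½ · 667.1252 ≈ 333.563

333.563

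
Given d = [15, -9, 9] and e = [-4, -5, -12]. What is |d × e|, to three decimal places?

i: (-9)·(-12) - 9·(-5) = 108 - (-45) = 153
j: 9·(-4) - 15·(-12) = -36 - (-180) = 144
k: 15·(-5) - (-9)·(-4) = -75 - 36 = -111
d × e = (153, 144, -111)
|d × e| = √(153² + 144² + (-111)²) = √56466 ≈ 237.6258

237.626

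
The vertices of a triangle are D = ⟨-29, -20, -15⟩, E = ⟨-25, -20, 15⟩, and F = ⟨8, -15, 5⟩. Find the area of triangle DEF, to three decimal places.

520.529

DE = (4, 0, 30),  DF = (37, 5, 20)
i: 0·20 - 30·5 = 0 - 150 = -150
j: 30·37 - 4·20 = 1110 - 80 = 1030
k: 4·5 - 0·37 = 20 - 0 = 20
DE × DF = (-150, 1030, 20)
|DE × DF| = √1083800 ≈ 1041.0572
area = ½ · 1041.0572 ≈ 520.529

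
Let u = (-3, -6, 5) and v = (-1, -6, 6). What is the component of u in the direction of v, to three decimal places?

8.076

u · v = (-3)·(-1) + (-6)·(-6) + 5·6 = 3 + 36 + 30 = 69
|v| = √(1 + 36 + 36) = √73 ≈ 8.5440
comp_v u = 69 / √73 ≈ 8.076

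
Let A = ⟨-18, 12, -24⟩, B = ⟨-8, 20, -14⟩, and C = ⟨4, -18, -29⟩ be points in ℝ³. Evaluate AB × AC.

AB = (10, 8, 10)
AC = (22, -30, -5)
i: 8·(-5) - 10·(-30) = -40 - (-300) = 260
j: 10·22 - 10·(-5) = 220 - (-50) = 270
k: 10·(-30) - 8·22 = -300 - 176 = -476
AB × AC = (260, 270, -476)

(260, 270, -476)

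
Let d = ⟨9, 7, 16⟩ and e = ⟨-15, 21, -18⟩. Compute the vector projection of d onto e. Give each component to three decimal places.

d · e = 9·(-15) + 7·21 + 16·(-18) = -135 + 147 - 288 = -276
|e|² = 225 + 441 + 324 = 990
proj_e d = (-276/990) · (-15, 21, -18) ≈ (4.182, -5.855, 5.018)

(4.182, -5.855, 5.018)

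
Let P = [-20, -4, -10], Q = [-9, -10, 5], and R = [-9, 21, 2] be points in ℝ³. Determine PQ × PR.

PQ = (11, -6, 15)
PR = (11, 25, 12)
i: (-6)·12 - 15·25 = -72 - 375 = -447
j: 15·11 - 11·12 = 165 - 132 = 33
k: 11·25 - (-6)·11 = 275 - (-66) = 341
PQ × PR = (-447, 33, 341)

(-447, 33, 341)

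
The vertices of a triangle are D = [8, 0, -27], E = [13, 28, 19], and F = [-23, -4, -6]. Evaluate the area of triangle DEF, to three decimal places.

DE = (5, 28, 46),  DF = (-31, -4, 21)
i: 28·21 - 46·(-4) = 588 - (-184) = 772
j: 46·(-31) - 5·21 = -1426 - 105 = -1531
k: 5·(-4) - 28·(-31) = -20 - (-868) = 848
DE × DF = (772, -1531, 848)
|DE × DF| = √3659049 ≈ 1912.8641
area = ½ · 1912.8641 ≈ 956.432

956.432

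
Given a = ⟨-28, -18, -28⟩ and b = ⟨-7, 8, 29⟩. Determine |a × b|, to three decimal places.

i: (-18)·29 - (-28)·8 = -522 - (-224) = -298
j: (-28)·(-7) - (-28)·29 = 196 - (-812) = 1008
k: (-28)·8 - (-18)·(-7) = -224 - 126 = -350
a × b = (-298, 1008, -350)
|a × b| = √((-298)² + 1008² + (-350)²) = √1227368 ≈ 1107.8664

1107.866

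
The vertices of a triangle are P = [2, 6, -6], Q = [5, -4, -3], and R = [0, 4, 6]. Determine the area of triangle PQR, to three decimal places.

PQ = (3, -10, 3),  PR = (-2, -2, 12)
i: (-10)·12 - 3·(-2) = -120 - (-6) = -114
j: 3·(-2) - 3·12 = -6 - 36 = -42
k: 3·(-2) - (-10)·(-2) = -6 - 20 = -26
PQ × PR = (-114, -42, -26)
|PQ × PR| = √15436 ≈ 124.2417
area = ½ · 124.2417 ≈ 62.121

62.121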